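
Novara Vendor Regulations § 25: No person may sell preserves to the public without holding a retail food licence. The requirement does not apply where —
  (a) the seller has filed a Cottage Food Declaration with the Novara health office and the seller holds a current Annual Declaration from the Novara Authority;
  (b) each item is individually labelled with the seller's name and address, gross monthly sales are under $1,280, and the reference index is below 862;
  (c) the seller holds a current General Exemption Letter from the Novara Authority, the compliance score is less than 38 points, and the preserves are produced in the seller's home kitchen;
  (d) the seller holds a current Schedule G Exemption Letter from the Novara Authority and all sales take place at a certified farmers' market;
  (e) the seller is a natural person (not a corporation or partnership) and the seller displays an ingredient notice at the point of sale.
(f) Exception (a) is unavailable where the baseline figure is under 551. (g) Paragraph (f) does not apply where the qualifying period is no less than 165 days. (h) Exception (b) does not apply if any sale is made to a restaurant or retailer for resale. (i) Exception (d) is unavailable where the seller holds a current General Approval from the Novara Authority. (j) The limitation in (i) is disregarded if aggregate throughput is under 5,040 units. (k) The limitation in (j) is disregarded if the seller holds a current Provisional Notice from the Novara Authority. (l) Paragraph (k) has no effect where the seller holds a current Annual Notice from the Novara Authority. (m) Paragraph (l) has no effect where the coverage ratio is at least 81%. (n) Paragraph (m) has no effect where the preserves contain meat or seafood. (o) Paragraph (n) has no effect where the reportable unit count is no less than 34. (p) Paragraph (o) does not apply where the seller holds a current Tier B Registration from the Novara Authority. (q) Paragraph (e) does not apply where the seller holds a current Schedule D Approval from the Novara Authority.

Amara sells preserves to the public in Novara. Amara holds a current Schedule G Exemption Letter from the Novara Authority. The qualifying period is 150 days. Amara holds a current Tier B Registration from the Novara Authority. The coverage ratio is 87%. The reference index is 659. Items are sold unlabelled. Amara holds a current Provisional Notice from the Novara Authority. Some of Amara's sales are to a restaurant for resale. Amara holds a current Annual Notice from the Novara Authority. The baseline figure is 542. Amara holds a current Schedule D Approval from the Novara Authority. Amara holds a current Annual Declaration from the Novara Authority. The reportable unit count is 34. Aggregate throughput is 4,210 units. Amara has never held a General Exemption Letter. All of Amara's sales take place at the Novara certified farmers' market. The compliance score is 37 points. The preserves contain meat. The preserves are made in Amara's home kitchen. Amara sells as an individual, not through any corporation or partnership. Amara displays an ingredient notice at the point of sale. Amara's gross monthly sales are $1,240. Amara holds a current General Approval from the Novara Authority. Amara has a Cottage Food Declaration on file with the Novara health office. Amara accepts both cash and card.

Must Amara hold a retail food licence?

No — exception (d) applies; Amara is not required to hold a retail food licence.

Exception (a) is satisfied on its face — a Cottage Food Declaration is on file; a current Annual Declaration is held. But: (f) operates — the baseline figure is 542, under the 551 limit. (g), which would lift (f), does not operate here — the qualifying period is 150 days, short of 165 days. Exception (a) does not apply.
Exception (b) fails — items are sold unlabelled.
Exception (c) fails — no current General Exemption Letter is held.
Exception (d) is satisfied on its face — a current Schedule G Exemption Letter is held; all sales are at a certified farmers' market. Considering the limiting provisions: (i) operates (a current General Approval is held), but is set aside by (j): (j) is triggered — aggregate throughput is 4,210 units, under the 5,040 units limit. (k) would limit (j) — a current Provisional Notice is held — but (l) sets (k) aside: (l) operates against (k): a current Annual Notice is held. (m) operates (the coverage ratio is 87%, meeting the 81% threshold), but is displaced by (n): (n) operates — the preserves contain meat. (o) would limit (n) — the reportable unit count is 34, meeting the 34 threshold — but (p) sets (o) aside: (p) is engaged — a current Tier B Registration is held. (d) remains available.
Exception (e)'s conditions are all satisfied: the seller is a natural person; an ingredient notice is displayed. Turning to paragraph (q): (q) operates against (e): a current Schedule D Approval is held. So (e) is unavailable.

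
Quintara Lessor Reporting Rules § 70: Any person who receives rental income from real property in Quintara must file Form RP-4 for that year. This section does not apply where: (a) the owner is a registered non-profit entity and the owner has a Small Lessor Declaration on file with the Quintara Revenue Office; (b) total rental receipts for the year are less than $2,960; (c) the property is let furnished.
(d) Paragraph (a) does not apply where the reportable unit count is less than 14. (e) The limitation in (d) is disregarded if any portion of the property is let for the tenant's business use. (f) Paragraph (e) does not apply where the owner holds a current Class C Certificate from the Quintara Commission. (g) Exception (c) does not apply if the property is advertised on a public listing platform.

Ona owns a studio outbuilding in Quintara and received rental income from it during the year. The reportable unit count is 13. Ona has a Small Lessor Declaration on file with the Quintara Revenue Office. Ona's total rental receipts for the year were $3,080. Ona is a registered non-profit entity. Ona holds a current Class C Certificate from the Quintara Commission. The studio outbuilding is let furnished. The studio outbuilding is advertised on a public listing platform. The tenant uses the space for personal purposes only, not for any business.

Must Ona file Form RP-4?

Exception (a)'s conditions are all satisfied: Ona is a registered non-profit; a Small Lessor Declaration is on file. But: (d) operates against (a): the reportable unit count is 13, less than the 14 limit. (e), which would lift (d), does not operate here — the space is used for personal purposes only. (a) is therefore removed.
Exception (b) requires that total rental receipts for the year are less than $2,960; but total rental receipts for the year are $3,080, not less than $2,960, so (b) is unavailable.
Exception (c) is satisfied on its face — the property is let furnished. But: (g) operates — the property is publicly advertised. So (c) is unavailable.
No exception displaces § 70.

Yes — Ona must file Form RP-4.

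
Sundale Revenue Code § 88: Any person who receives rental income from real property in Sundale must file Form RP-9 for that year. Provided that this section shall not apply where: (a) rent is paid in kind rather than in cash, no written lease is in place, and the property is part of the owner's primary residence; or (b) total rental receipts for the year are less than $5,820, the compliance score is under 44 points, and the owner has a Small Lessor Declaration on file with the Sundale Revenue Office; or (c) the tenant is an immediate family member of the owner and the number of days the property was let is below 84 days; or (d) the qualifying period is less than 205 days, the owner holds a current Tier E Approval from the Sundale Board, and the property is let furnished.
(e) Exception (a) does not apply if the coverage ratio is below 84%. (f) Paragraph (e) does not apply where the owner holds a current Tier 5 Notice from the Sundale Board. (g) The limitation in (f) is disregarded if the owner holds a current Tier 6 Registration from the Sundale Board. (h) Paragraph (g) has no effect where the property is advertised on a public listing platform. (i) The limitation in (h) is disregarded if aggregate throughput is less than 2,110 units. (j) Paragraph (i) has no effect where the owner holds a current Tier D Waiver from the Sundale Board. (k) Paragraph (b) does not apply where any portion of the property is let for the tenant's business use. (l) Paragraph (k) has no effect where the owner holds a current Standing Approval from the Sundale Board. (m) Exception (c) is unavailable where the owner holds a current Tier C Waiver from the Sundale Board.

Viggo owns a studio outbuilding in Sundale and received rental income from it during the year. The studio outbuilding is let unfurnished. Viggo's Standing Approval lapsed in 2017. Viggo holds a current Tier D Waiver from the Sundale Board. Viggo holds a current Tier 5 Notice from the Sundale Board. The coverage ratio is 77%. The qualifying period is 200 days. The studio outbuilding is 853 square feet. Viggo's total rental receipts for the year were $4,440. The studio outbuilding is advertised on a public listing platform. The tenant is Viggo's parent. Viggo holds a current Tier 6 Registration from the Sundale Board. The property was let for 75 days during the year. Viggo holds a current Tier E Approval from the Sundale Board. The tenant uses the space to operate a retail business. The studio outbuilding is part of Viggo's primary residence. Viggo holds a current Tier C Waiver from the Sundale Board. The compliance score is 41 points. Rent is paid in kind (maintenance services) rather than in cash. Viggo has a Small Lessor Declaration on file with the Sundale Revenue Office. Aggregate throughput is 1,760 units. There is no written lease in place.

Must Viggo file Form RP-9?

Exception (a) is satisfied on its face — rent is paid in kind; there is no written lease; the studio outbuilding is part of the primary residence. Under paragraphs (e)–(j): (e) would limit (a) — the coverage ratio is 77%, below the 84% limit — but (f) sets (e) aside: (f) applies — a current Tier 5 Notice is held. (g) would limit (f) — a current Tier 6 Registration is held — but (h) sets (g) aside: (h) is engaged — the property is publicly advertised. (i) would limit (h) — aggregate throughput is 1,760 units, less than the 2,110 units limit — but (j) sets (i) aside: (j) operates against (i): a current Tier D Waiver is held. (a) remains available.
Exception (b): total rental receipts for the year are $4,440, less than the $5,820 limit; the compliance score is 41 points, under the 44 points limit; a Small Lessor Declaration is on file — every condition holds. But applying paragraphs (k)–(l): (k) is triggered — the space is let for business use. (l), which would lift (k), is not triggered — the Standing Approval is not current. So (b) is unavailable.
Exception (c): the tenant is an immediate family member; the number of days the property was let is 75 days, below the 84 days limit — every condition holds. But: (m) operates against (c): a current Tier C Waiver is held. Exception (c) does not apply.
Exception (d) does not apply: the property is let unfurnished.

No — exception (a) applies; Viggo is not required to file Form RP-9.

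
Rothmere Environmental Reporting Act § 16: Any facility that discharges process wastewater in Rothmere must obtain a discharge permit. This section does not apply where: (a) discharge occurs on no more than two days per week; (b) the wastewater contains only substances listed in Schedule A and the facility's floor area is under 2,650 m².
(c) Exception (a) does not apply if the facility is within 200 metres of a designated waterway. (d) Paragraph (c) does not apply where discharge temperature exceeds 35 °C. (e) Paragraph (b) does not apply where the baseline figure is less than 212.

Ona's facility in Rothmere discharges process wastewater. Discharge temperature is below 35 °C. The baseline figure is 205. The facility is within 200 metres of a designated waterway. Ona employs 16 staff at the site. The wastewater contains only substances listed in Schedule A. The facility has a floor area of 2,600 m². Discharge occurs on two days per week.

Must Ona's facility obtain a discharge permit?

Yes — Ona's facility must obtain a discharge permit.

Exception (a) is satisfied on its face — discharge occurs on no more than two days per week. Turning to paragraphs (c)–(d): (c) applies — the facility is within 200 m of a designated waterway. (d), which would lift (c), does not operate here — discharge temperature is below 35 °C. Exception (a) does not apply.
Exception (b): the wastewater is Schedule-A-only; the facility's floor area is 2,600 m², under the 2,650 m² limit — every condition holds. Turning to paragraph (e): (e) is triggered — the baseline figure is 205, less than the 212 limit. So (b) is unavailable.
No exception displaces § 16.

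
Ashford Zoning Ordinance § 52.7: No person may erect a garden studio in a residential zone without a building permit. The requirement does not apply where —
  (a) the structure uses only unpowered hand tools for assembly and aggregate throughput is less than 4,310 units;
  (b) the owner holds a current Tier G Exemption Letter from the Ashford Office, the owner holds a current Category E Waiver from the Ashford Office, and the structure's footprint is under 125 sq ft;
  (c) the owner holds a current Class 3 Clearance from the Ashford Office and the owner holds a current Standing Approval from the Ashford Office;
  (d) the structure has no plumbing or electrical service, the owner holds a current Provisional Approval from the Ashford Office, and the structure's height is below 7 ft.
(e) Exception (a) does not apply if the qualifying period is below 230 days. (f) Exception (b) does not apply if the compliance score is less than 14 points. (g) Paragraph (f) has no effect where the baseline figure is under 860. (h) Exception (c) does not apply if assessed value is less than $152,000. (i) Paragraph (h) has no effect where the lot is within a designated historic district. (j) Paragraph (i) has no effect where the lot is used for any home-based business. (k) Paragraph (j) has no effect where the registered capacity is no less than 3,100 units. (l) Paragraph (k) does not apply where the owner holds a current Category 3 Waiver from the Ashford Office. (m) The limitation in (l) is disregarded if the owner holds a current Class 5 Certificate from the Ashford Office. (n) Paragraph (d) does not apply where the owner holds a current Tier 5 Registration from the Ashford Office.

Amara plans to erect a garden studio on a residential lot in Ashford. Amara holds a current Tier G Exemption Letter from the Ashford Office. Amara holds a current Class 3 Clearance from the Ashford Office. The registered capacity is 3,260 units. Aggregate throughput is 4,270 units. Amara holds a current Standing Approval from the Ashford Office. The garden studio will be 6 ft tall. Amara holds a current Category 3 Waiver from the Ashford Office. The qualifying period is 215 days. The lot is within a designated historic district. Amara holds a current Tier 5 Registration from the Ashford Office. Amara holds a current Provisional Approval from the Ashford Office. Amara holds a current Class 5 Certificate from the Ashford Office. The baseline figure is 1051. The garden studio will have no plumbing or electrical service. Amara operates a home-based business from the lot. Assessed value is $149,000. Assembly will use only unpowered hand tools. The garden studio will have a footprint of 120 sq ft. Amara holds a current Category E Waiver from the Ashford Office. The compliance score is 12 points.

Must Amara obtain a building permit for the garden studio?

No — exception (c) applies; Amara does not need a building permit.

All of (a)'s requirements are met (assembly uses only hand tools; aggregate throughput is 4,270 units, less than the 4,310 units limit). Turning to paragraph (e): (e) is engaged — the qualifying period is 215 days, below the 230 days limit. So (a) is unavailable.
Exception (b)'s conditions are all satisfied: a current Tier G Exemption Letter is held; a current Category E Waiver is held; the structure's footprint is 120 sq ft, under the 125 sq ft limit. Turning to paragraphs (f)–(g): (f) is triggered — the compliance score is 12 points, less than the 14 points limit. (g) is not engaged (the baseline figure is 1,051, not under 860), so (f) stands. So (b) is unavailable.
Exception (c) is satisfied on its face — a current Class 3 Clearance is held; a current Standing Approval is held. Considering the limiting provisions: (h) would limit (c) — assessed value is $149,000, less than the $152,000 limit — but (i) sets (h) aside: (i) operates against (h): the lot is in a historic district. (j) would limit (i) — a home-based business operates on the lot — but (k) sets (j) aside: (k) operates against (j): the registered capacity is 3,260 units, meeting the 3,100 units threshold. (l) is triggered (a current Category 3 Waiver is held), but is displaced by (m): (m) operates against (l): a current Class 5 Certificate is held. (c) remains available.
Exception (d): there is no plumbing or electrical service; a current Provisional Approval is held; the structure's height is 6 ft, below the 7 ft limit — every condition holds. But applying paragraph (n): (n) is engaged — a current Tier 5 Registration is held. Exception (d) does not apply.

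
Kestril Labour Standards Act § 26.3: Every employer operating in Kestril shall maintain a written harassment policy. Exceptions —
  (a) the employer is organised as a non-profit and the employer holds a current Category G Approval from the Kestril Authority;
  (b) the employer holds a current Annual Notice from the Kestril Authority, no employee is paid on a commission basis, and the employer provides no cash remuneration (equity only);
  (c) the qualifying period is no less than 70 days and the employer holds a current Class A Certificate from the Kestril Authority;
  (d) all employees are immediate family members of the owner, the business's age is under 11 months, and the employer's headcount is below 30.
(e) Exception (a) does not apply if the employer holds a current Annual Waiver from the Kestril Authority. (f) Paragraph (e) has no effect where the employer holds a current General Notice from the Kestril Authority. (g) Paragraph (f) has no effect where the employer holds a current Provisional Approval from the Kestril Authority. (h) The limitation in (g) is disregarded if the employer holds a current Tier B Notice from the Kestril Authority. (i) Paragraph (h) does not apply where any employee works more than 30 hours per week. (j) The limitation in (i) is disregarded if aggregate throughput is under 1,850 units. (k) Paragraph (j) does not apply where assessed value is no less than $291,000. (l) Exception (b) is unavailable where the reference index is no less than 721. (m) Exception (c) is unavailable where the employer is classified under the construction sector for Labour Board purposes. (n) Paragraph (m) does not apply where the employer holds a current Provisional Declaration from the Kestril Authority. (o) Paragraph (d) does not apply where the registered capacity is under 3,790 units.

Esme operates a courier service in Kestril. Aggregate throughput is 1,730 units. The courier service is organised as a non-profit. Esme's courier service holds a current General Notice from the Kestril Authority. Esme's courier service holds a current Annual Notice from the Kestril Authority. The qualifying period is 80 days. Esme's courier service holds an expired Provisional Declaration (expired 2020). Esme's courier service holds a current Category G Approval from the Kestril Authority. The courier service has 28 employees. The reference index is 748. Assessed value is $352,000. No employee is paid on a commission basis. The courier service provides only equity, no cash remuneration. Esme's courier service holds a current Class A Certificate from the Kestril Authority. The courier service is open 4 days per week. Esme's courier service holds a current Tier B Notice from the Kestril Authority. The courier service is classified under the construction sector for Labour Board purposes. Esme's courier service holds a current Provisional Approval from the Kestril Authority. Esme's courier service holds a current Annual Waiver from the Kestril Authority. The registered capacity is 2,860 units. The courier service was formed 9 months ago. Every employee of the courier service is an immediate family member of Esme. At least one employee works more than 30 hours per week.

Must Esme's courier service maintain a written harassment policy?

Yes — Esme's courier service must maintain a written harassment policy.

Exception (a): the employer is a non-profit; a current Category G Approval is held — every condition holds. But applying paragraphs (e)–(k): (e) is triggered — a current Annual Waiver is held. (f) operates (a current General Notice is held), but is displaced by (g): (g) applies — a current Provisional Approval is held. (h) is engaged (a current Tier B Notice is held), but is displaced by (i): (i) operates against (h): at least one employee exceeds 30 hours/week. (j) is triggered (aggregate throughput is 1,730 units, under the 1,850 units limit), but is itself disapplied by (k): (k) is engaged — assessed value is $352,000, meeting the $291,000 threshold. So (a) is unavailable.
Exception (b) is satisfied on its face — a current Annual Notice is held; no employee is paid on commission; remuneration is equity-only. However, paragraph (l) must be considered: (l) operates against (b): the reference index is 748, meeting the 721 threshold. So (b) is unavailable.
Exception (c) is satisfied on its face — the qualifying period is 80 days, meeting the 70 days threshold; a current Class A Certificate is held. Turning to paragraphs (m)–(n): (m) operates against (c): the courier service is classified under the construction sector. (n), which would lift (m), is not triggered — the Provisional Declaration is not current. (c) is therefore removed.
Exception (d) is satisfied on its face — every employee is an immediate family member; the business's age is 9 months, under the 11 months limit; the employer's headcount is 28, below the 30 limit. But applying paragraph (o): (o) operates against (d): the registered capacity is 2,860 units, under the 3,790 units limit. (d) is therefore removed.
No exception applies. The general rule governs.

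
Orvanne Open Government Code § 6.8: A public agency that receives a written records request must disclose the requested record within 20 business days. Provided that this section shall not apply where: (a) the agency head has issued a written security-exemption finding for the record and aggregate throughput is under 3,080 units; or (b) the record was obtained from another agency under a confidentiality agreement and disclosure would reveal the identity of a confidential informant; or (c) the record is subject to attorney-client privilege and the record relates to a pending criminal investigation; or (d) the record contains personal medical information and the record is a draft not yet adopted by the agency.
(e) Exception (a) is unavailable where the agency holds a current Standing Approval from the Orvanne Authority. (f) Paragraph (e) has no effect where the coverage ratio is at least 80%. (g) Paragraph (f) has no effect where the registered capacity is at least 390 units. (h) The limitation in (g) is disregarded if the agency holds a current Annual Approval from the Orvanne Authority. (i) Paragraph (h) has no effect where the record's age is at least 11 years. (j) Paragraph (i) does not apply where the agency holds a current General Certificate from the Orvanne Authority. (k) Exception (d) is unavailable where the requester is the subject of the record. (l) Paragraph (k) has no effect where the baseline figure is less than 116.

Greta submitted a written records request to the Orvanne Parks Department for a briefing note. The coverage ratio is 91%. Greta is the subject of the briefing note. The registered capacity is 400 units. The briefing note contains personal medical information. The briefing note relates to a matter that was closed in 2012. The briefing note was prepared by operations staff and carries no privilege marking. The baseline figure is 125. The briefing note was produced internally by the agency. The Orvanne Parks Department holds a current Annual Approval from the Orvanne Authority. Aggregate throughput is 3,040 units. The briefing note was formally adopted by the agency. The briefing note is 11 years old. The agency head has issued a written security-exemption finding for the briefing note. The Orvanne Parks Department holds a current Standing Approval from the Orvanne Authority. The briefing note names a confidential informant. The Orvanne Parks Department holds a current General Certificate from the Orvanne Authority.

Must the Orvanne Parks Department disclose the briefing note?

Exception (a): a written security-exemption finding has been issued; aggregate throughput is 3,040 units, under the 3,080 units limit — every condition holds. Applying paragraphs (e)–(j): (e) would limit (a) — a current Standing Approval is held — but (f) sets (e) aside: (f) operates against (e): the coverage ratio is 91%, meeting the 80% threshold. (g) would limit (f) — the registered capacity is 400 units, meeting the 390 units threshold — but (h) sets (g) aside: (h) operates against (g): a current Annual Approval is held. (i) is engaged (the record's age is 11 years, meeting the 11 years threshold), but is overridden by (j): (j) is engaged — a current General Certificate is held. Exception (a) stands.
Exception (b) does not apply: the briefing note was produced internally.
Exception (c) requires that the record is subject to attorney-client privilege; but the briefing note carries no privilege marking, so (c) is unavailable.
Exception (d) does not apply: the briefing note has been formally adopted.

No — exception (a) applies; the Orvanne Parks Department is not required to disclose the briefing note.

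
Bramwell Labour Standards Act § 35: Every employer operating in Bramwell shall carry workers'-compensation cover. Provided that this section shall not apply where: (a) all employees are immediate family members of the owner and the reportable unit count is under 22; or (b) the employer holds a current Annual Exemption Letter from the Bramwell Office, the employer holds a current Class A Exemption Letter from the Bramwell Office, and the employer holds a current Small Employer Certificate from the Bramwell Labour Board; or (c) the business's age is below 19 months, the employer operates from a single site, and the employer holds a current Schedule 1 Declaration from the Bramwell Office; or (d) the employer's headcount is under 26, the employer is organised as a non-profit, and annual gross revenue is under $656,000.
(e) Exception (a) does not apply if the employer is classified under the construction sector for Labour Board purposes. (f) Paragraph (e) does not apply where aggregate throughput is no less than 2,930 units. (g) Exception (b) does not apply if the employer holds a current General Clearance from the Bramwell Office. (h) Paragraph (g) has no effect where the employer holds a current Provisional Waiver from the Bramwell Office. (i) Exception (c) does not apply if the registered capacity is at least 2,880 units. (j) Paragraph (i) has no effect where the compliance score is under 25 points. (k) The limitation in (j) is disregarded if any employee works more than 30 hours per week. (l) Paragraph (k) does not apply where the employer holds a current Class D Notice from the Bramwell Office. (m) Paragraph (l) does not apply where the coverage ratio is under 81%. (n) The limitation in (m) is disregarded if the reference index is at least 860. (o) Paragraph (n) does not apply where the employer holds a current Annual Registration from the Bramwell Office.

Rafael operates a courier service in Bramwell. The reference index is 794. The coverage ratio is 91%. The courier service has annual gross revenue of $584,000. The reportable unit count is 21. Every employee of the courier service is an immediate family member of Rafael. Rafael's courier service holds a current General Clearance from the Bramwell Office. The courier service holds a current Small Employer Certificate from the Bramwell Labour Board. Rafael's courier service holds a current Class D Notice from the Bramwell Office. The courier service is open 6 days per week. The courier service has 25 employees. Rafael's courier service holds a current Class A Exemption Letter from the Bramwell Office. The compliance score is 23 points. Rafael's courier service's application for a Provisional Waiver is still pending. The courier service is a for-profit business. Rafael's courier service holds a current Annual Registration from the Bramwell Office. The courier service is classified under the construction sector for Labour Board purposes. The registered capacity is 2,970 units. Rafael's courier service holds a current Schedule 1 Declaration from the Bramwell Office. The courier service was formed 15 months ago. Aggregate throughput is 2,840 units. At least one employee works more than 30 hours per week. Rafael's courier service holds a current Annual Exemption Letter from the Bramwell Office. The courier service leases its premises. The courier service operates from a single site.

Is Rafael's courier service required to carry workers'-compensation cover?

No — exception (c) applies; Rafael's courier service is not required to carry workers'-compensation cover.

Exception (a) is satisfied on its face — every employee is an immediate family member; the reportable unit count is 21, under the 22 limit. But: (e) operates against (a): the courier service is classified under the construction sector. (f), which would lift (e), is not triggered — aggregate throughput is 2,840 units, short of 2,930 units. So (a) is unavailable.
All of (b)'s requirements are met (a current Annual Exemption Letter is held; a current Class A Exemption Letter is held; a current Small Employer Certificate is held). Turning to paragraphs (g)–(h): (g) operates against (b): a current General Clearance is held. (h), which would lift (g), is not triggered — the Provisional Waiver is not current. So (b) is unavailable.
All of (c)'s requirements are met (the business's age is 15 months, below the 19 months limit; the employer operates from a single site; a current Schedule 1 Declaration is held). As to paragraphs (i)–(o): (i) would limit (c) — the registered capacity is 2,970 units, meeting the 2,880 units threshold — but (j) sets (i) aside: (j) is triggered — the compliance score is 23 points, under the 25 points limit. (k) is engaged (at least one employee exceeds 30 hours/week), but is itself disapplied by (l): (l) operates against (k): a current Class D Notice is held. (m), which would lift (l), is inapplicable — the coverage ratio is 91%, not under 81%. Exception (c) stands.
Exception (d) does not apply: the employer is for-profit.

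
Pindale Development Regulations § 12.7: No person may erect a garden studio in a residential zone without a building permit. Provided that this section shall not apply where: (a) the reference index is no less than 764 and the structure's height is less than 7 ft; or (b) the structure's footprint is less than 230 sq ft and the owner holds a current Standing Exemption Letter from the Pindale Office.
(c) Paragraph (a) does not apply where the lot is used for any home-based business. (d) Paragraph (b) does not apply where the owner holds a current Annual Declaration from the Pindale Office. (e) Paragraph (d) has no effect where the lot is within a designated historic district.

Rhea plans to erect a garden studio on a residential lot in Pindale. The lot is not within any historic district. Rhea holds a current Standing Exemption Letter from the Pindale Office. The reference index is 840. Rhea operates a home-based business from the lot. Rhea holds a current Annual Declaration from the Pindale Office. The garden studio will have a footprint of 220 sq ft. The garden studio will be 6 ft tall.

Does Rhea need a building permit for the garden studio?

Exception (a) is satisfied on its face — the reference index is 840, meeting the 764 threshold; the structure's height is 6 ft, less than the 7 ft limit. However, paragraph (c) must be considered: (c) operates against (a): a home-based business operates on the lot. (a) is therefore removed.
Exception (b) is satisfied on its face — the structure's footprint is 220 sq ft, less than the 230 sq ft limit; a current Standing Exemption Letter is held. However, paragraphs (d)–(e) must be considered: (d) operates — a current Annual Declaration is held. (e) is not triggered (the lot is not in a historic district), so (d) stands. So (b) is unavailable.
No exception applies. The general rule governs.

Yes — Rhea must obtain a building permit.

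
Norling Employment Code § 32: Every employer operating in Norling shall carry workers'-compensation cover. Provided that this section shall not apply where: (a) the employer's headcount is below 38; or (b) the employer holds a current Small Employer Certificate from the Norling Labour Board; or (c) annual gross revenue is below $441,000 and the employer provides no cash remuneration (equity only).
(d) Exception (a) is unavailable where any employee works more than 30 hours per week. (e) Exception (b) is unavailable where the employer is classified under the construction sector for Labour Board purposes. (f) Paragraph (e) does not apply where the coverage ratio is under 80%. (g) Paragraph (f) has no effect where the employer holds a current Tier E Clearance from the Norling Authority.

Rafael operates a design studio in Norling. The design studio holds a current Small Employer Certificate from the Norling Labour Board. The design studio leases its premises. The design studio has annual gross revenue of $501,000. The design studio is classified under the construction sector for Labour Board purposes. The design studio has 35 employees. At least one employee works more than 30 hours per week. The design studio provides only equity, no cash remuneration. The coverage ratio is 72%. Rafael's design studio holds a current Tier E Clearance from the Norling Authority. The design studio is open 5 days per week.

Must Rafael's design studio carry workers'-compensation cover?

Yes — Rafael's design studio must carry workers'-compensation cover.

All of (a)'s requirements are met (the employer's headcount is 35, below the 38 limit). But applying paragraph (d): (d) is triggered — at least one employee exceeds 30 hours/week. So (a) is unavailable.
Exception (b): a current Small Employer Certificate is held — every condition holds. However, paragraphs (e)–(g) must be considered: (e) is triggered — the design studio is classified under the construction sector. (f) would limit (e) — the coverage ratio is 72%, under the 80% limit — but (g) sets (f) aside: (g) is triggered — a current Tier E Clearance is held. So (b) is unavailable.
Exception (c) fails — annual gross revenue is $501,000, not below $441,000.
No exception applies. The general rule governs.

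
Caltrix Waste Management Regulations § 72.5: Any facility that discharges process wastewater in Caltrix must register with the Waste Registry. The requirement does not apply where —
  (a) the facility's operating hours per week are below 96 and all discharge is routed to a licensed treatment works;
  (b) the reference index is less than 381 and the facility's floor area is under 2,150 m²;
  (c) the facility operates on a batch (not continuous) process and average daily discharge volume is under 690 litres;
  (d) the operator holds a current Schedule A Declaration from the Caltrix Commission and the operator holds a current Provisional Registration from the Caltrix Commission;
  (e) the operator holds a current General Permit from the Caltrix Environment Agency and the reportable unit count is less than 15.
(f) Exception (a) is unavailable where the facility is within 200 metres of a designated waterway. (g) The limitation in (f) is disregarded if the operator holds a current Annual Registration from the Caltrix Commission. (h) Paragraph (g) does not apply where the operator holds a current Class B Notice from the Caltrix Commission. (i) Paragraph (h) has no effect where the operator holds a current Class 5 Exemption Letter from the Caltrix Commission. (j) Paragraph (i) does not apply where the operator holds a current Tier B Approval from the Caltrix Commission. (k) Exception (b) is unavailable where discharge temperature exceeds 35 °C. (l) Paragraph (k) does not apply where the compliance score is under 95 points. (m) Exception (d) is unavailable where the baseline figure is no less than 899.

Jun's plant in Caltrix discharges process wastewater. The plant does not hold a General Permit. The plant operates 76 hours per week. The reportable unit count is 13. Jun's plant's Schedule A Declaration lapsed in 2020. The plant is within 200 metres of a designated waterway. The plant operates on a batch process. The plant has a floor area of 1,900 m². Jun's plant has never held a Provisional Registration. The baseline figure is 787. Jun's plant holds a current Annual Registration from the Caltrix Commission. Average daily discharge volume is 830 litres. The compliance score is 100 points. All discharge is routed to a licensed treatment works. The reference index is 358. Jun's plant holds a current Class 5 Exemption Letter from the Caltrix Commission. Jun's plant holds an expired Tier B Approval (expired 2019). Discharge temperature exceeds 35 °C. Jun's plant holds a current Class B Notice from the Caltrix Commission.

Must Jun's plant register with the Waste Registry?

Exception (a) is satisfied on its face — the facility's operating hours per week are 76, below the 96 limit; discharge is routed to a licensed treatment works. Considering the limiting provisions: (f) is triggered (the plant is within 200 m of a designated waterway), but yields to (g): (g) is triggered — a current Annual Registration is held. (h) is triggered (a current Class B Notice is held), but yields to (i): (i) is engaged — a current Class 5 Exemption Letter is held. (j) is not triggered (there is no Tier B Approval in force), so (i) stands. (a) remains available.
Exception (b) is satisfied on its face — the reference index is 358, less than the 381 limit; the facility's floor area is 1,900 m², under the 2,150 m² limit. However, paragraphs (k)–(l) must be considered: (k) operates — discharge temperature exceeds 35 °C. (l) is not engaged (the compliance score is 100 points, not under 95 points), so (k) stands. So (b) is unavailable.
Exception (c) does not apply: average daily discharge volume is 830 litres, not under 690 litres.
Exception (d) requires that the operator holds a current Schedule A Declaration from the Caltrix Commission; but the Schedule A Declaration is not current, so (d) is unavailable.
Exception (e) fails — no General Permit is held.

No — exception (a) applies; Jun's plant is not required to register with the Waste Registry.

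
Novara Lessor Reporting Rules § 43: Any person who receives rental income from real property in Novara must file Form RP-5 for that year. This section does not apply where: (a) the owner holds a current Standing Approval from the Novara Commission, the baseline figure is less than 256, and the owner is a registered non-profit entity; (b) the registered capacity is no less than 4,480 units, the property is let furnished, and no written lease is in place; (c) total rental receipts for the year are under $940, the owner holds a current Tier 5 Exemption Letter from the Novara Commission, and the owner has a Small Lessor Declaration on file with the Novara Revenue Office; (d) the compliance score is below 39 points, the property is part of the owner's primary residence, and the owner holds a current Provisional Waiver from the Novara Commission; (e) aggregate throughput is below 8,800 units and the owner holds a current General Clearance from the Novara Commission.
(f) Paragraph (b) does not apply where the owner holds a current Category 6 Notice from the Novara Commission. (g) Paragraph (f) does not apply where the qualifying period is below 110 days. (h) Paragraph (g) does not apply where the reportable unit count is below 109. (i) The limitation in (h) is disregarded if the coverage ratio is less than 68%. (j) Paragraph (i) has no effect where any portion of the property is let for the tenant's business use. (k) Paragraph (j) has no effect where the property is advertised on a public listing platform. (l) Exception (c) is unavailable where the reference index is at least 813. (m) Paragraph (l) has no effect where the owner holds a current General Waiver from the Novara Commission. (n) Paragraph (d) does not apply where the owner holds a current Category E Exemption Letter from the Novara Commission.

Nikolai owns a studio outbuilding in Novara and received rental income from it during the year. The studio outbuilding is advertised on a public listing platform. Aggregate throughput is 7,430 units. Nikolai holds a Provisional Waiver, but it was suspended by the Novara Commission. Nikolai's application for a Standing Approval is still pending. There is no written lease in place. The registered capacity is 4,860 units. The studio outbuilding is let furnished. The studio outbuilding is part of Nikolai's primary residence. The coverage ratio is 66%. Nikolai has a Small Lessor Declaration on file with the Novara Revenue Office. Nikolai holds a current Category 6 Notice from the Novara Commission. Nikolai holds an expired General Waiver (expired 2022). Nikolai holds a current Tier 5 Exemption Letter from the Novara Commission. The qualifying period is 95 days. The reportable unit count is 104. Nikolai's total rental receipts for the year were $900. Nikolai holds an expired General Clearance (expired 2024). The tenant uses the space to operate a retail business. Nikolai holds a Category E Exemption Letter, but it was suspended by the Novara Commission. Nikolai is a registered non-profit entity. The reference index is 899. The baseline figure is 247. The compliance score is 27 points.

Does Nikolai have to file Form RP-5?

Exception (a) requires that the owner holds a current Standing Approval from the Novara Commission; but the Standing Approval is not current, so (a) is unavailable.
Exception (b): the registered capacity is 4,860 units, meeting the 4,480 units threshold; the property is let furnished; there is no written lease — every condition holds. Under paragraphs (f)–(k): (f) applies (a current Category 6 Notice is held), but is set aside by (g): (g) operates — the qualifying period is 95 days, below the 110 days limit. (h) would limit (g) — the reportable unit count is 104, below the 109 limit — but (i) sets (h) aside: (i) is triggered — the coverage ratio is 66%, less than the 68% limit. (j) would limit (i) — the space is let for business use — but (k) sets (j) aside: (k) is engaged — the property is publicly advertised. (b) remains available.
Exception (c)'s conditions are all satisfied: total rental receipts for the year are $900, under the $940 limit; a current Tier 5 Exemption Letter is held; a Small Lessor Declaration is on file. However, paragraphs (l)–(m) must be considered: (l) is engaged — the reference index is 899, meeting the 813 threshold. (m), which would lift (l), does not operate here — no current General Waiver is held. Exception (c) does not apply.
Exception (d) requires that the owner holds a current Provisional Waiver from the Novara Commission; but there is no Provisional Waiver in force, so (d) is unavailable.
Exception (e) fails — no current General Clearance is held.

No — exception (b) applies; Nikolai is not required to file Form RP-5.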